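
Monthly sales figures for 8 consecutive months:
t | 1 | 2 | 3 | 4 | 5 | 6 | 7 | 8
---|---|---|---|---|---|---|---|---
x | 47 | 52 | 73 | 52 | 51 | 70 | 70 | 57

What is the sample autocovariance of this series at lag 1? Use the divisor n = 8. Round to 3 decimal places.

Mean x̄ = (47 + 52 + 73 + 52 + 51 + 70 + 70 + 57)/8 = 59.0000
Deviations: -12.0000, -7.0000, 14.0000, -7.0000, -8.0000, 11.0000, 11.0000, -2.0000
Σ_{t=1}^{7}(x_t−x̄)(x_{t+1}−x̄) = -45.0000
γ_1 = -45.0000 / 8 = -5.625

-5.625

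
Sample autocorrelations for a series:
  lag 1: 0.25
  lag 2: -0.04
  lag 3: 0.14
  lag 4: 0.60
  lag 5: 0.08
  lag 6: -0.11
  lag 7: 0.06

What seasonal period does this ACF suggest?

4

The largest autocorrelation is r_4 = 0.60; the remaining lags stay at or below 0.25.
The dominant spike at lag 4 indicates a seasonal period of 4.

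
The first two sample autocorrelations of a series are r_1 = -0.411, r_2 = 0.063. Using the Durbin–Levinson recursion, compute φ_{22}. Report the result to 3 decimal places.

-0.127

φ_{22} = (r_2 − r_1²) / (1 − r_1²)
r_1² = (-0.411)² = 0.168921
Numerator = 0.063 − 0.1689 = -0.1059; denominator = 1 − 0.1689 = 0.8311
φ_{22} = -0.1059 / 0.8311 = -0.127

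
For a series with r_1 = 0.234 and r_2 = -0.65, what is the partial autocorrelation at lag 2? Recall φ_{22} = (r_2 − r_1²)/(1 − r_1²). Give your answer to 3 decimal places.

φ_{22} = (r_2 − r_1²) / (1 − r_1²)
r_1² = (0.234)² = 0.054756
Numerator = -0.65 − 0.0548 = -0.7048; denominator = 1 − 0.0548 = 0.9452
φ_{22} = -0.7048 / 0.9452 = -0.746

-0.746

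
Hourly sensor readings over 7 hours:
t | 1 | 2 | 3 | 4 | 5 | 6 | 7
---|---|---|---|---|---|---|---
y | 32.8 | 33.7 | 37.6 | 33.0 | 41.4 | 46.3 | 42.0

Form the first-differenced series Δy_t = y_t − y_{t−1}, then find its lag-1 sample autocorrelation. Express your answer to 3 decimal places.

First differences Δy: 0.9, 3.9, -4.6, 8.4, 4.9, -4.3
Mean of differences = 1.5333
Numerator Σ(Δy_t−Δȳ)(Δy_{t+1}−Δȳ) = -54.6511
Denominator Σ(Δy_t−Δȳ)² = 136.1333
r_1(Δy) = -54.6511 / 136.1333 = -0.401

-0.401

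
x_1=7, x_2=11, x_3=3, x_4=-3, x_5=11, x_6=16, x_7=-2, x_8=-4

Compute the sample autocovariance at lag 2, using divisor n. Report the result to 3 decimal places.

Mean x̄ = (7 + 11 + 3 − 3 + 11 + 16 − 2 − 4)/8 = 4.8750
Σ_{t=1}^{6}(x_t−x̄)(x_{t+2}−x̄) = -292.1563
γ_2 = -292.1563 / 8 = -36.520

-36.520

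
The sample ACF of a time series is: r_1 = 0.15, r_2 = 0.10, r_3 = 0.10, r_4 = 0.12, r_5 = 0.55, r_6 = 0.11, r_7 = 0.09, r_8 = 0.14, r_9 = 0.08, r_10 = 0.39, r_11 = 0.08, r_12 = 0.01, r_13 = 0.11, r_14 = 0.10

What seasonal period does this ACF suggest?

5

The largest autocorrelation is r_5 = 0.55, with a weaker echo at lag 10 (0.39); the remaining lags stay at or below 0.15.
The dominant spike at lag 5 indicates a seasonal period of 5.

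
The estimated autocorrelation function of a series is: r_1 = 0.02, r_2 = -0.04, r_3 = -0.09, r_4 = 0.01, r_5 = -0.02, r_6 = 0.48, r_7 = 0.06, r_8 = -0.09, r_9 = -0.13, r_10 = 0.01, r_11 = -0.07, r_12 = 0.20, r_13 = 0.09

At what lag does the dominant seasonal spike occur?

The largest autocorrelation is r_6 = 0.48, with a weaker echo at lag 12 (0.20); the remaining lags stay at or below 0.09.
The dominant spike at lag 6 indicates a seasonal period of 6.

6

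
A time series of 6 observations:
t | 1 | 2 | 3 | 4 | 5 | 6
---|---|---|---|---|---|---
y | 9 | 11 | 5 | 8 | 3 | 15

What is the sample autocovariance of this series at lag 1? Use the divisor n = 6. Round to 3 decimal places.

Mean ȳ = (9 + 11 + 5 + 8 + 3 + 15)/6 = 8.5000
Deviations: 0.5000, 2.5000, -3.5000, -0.5000, -5.5000, 6.5000
Σ_{t=1}^{5}(y_t−ȳ)(y_{t+1}−ȳ) = -38.7500
γ_1 = -38.7500 / 6 = -6.458

-6.458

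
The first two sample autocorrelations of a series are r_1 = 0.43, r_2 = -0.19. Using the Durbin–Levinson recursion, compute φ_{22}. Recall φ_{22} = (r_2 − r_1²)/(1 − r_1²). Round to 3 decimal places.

-0.460

φ_{22} = (r_2 − r_1²) / (1 − r_1²)
r_1² = (0.43)² = 0.1849
Numerator = -0.19 − 0.1849 = -0.3749; denominator = 1 − 0.1849 = 0.8151
φ_{22} = -0.3749 / 0.8151 = -0.460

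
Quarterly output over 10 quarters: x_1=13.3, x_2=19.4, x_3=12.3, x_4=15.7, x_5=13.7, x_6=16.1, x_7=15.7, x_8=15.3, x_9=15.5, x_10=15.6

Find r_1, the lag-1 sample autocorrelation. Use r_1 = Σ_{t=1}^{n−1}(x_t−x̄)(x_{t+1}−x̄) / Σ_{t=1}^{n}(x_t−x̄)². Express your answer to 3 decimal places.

-0.693

Mean x̄ = (13.3 + 19.4 + 12.3 + 15.7 + 13.7 + 16.1 + 15.7 + 15.3 + 15.5 + 15.6)/10 = 15.2600
Numerator Σ_{t=1}^{9}(x_t−x̄)(x_{t+1}−x̄) = -23.1896
Denominator Σ(x_t−x̄)² = 33.4440
r_1 = -23.1896 / 33.4440 = -0.693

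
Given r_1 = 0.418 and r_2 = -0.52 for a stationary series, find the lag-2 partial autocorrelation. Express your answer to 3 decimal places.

φ_{22} = (r_2 − r_1²) / (1 − r_1²)
r_1² = (0.418)² = 0.174724
Numerator = -0.52 − 0.1747 = -0.6947; denominator = 1 − 0.1747 = 0.8253
φ_{22} = -0.6947 / 0.8253 = -0.842

-0.842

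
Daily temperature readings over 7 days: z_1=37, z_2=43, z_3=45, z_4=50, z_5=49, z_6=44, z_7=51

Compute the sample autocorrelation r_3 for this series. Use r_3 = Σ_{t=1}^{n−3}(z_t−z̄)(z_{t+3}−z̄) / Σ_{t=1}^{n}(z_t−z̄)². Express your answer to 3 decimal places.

-0.152

Mean z̄ = (37 + 43 + 45 + 50 + 49 + 44 + 51)/7 = 45.5714
Deviations from mean: -8.5714, -2.5714, -0.5714, 4.4286, 3.4286, -1.5714, 5.4286
Σ(z_t−z̄)(z_{t+3}−z̄) = (-37.9592) + (-8.8163) + (0.8980) + (24.0408) = -21.8367
Denominator Σ(z_t−z̄)² = 143.7143
r_3 = -21.8367 / 143.7143 = -0.152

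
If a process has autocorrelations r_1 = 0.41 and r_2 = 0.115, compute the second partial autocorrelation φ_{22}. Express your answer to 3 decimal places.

φ_{22} = (r_2 − r_1²) / (1 − r_1²)
r_1² = (0.41)² = 0.1681
Numerator = 0.115 − 0.1681 = -0.0531; denominator = 1 − 0.1681 = 0.8319
φ_{22} = -0.0531 / 0.8319 = -0.064

-0.064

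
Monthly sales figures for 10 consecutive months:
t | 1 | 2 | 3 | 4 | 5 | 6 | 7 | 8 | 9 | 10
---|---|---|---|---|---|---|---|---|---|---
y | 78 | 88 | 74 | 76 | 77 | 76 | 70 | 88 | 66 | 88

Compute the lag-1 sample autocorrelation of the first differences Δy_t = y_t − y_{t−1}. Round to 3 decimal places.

First differences Δy: 10, -14, 2, 1, -1, -6, 18, -22, 22
Mean of differences = 1.1111
Numerator Σ(Δy_t−Δȳ)(Δy_{t+1}−Δȳ) = -1125.7901
Denominator Σ(Δy_t−Δȳ)² = 1618.8889
r_1(Δy) = -1125.7901 / 1618.8889 = -0.695

-0.695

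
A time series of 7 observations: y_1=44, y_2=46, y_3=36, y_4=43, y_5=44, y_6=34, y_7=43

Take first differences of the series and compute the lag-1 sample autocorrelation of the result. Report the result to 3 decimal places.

-0.553

First differences Δy: 2, -10, 7, 1, -10, 9
Mean of differences = -0.1667
Numerator Σ(Δy_t−Δȳ)(Δy_{t+1}−Δȳ) = -185.0278
Denominator Σ(Δy_t−Δȳ)² = 334.8333
r_1(Δy) = -185.0278 / 334.8333 = -0.553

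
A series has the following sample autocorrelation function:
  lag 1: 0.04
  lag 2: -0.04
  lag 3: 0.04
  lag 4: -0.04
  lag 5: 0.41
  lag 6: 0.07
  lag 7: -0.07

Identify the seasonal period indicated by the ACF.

5

The largest autocorrelation is r_5 = 0.41; the remaining lags stay at or below 0.07.
The dominant spike at lag 5 indicates a seasonal period of 5.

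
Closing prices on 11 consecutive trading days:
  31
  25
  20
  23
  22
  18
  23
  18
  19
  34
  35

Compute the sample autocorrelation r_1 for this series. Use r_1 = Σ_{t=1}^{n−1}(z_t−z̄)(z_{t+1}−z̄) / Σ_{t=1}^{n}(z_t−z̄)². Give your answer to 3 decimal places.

0.329

Mean z̄ = (31 + 25 + 20 + 23 + 22 + 18 + 23 + 18 + 19 + 34 + 35)/11 = 24.3636
Numerator Σ_{t=1}^{10}(z_t−z̄)(z_{t+1}−z̄) = 127.9587
Denominator Σ(z_t−z̄)² = 388.5455
r_1 = 127.9587 / 388.5455 = 0.329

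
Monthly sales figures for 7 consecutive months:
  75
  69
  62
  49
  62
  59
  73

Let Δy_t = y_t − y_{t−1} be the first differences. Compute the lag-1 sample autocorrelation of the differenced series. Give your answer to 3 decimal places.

-0.192

First differences Δy: -6, -7, -13, 13, -3, 14
Mean of differences = -0.3333
Numerator Σ(Δy_t−Δȳ)(Δy_{t+1}−Δȳ) = -120.4444
Denominator Σ(Δy_t−Δȳ)² = 627.3333
r_1(Δy) = -120.4444 / 627.3333 = -0.192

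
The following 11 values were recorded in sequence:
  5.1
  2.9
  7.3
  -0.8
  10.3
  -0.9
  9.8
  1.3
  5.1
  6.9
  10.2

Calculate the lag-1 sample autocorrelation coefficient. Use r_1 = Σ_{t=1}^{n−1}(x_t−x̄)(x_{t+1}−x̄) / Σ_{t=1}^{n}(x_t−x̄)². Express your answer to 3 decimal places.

-0.671

Mean x̄ = (5.1 + 2.9 + 7.3 − 0.8 + 10.3 − 0.9 + 9.8 + 1.3 + 5.1 + 6.9 + 10.2)/11 = 5.2000
Numerator Σ_{t=1}^{10}(x_t−x̄)(x_{t+1}−x̄) = -116.1900
Denominator Σ(x_t−x̄)² = 173.2000
r_1 = -116.1900 / 173.2000 = -0.671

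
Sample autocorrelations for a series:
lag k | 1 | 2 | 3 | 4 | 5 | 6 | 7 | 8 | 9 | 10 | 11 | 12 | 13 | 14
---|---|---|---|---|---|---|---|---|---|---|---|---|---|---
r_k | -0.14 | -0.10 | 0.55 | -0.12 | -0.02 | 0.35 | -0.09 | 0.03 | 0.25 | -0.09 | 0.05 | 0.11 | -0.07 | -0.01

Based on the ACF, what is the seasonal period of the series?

3

The largest autocorrelation is r_3 = 0.55, with weaker echoes at lags 6 (0.35) and 9 (0.25); the remaining lags stay at or below 0.11.
The dominant spike at lag 3 indicates a seasonal period of 3.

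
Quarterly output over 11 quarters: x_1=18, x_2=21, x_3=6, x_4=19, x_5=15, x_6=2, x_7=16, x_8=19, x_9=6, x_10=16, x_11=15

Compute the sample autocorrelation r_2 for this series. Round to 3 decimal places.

-0.349

Mean x̄ = (18 + 21 + 6 + 19 + 15 + 2 + 16 + 19 + 6 + 16 + 15)/11 = 13.9091
Numerator Σ_{t=1}^{9}(x_t−x̄)(x_{t+2}−x̄) = -138.3802
Denominator Σ(x_t−x̄)² = 396.9091
r_2 = -138.3802 / 396.9091 = -0.349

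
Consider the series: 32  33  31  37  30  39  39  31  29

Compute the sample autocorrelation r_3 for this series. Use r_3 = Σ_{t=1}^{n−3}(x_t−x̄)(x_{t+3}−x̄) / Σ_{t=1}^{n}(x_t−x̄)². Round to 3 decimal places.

Mean x̄ = (32 + 33 + 31 + 37 + 30 + 39 + 39 + 31 + 29)/9 = 33.4444
Numerator Σ_{t=1}^{6}(x_t−x̄)(x_{t+3}−x̄) = -13.7037
Denominator Σ(x_t−x̄)² = 120.2222
r_3 = -13.7037 / 120.2222 = -0.114

-0.114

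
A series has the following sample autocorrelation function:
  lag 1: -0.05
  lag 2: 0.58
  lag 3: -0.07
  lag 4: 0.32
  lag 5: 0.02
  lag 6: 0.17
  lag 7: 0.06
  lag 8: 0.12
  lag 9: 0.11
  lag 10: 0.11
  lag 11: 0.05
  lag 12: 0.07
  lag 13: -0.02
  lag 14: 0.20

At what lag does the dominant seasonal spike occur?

2

The largest autocorrelation is r_2 = 0.58, with weaker echoes at lags 4 (0.32), 6 (0.17) and 14 (0.20); the remaining lags stay at or below 0.12.
The dominant spike at lag 2 indicates a seasonal period of 2.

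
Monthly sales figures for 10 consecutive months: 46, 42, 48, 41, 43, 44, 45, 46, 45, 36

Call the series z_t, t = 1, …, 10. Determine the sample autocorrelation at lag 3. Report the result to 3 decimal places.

Mean z̄ = (46 + 42 + 48 + 41 + 43 + 44 + 45 + 46 + 45 + 36)/10 = 43.6000
Numerator Σ_{t=1}^{7}(z_t−z̄)(z_{t+3}−z̄) = -18.6800
Denominator Σ(z_t−z̄)² = 102.4000
r_3 = -18.6800 / 102.4000 = -0.182

-0.182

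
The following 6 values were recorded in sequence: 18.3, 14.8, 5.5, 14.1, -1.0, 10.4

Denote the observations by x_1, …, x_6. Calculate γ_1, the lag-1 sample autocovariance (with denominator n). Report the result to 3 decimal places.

-7.920

Mean x̄ = (18.3 + 14.8 + 5.5 + 14.1 − 1.0 + 10.4)/6 = 10.3500
Deviations: 7.9500, 4.4500, -4.8500, 3.7500, -11.3500, 0.0500
Σ_{t=1}^{5}(x_t−x̄)(x_{t+1}−x̄) = -47.5225
γ_1 = -47.5225 / 6 = -7.920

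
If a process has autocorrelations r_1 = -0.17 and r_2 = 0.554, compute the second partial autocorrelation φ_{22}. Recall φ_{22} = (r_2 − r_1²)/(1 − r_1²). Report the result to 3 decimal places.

0.541

φ_{22} = (r_2 − r_1²) / (1 − r_1²)
r_1² = (-0.17)² = 0.0289
Numerator = 0.554 − 0.0289 = 0.5251; denominator = 1 − 0.0289 = 0.9711
φ_{22} = 0.5251 / 0.9711 = 0.541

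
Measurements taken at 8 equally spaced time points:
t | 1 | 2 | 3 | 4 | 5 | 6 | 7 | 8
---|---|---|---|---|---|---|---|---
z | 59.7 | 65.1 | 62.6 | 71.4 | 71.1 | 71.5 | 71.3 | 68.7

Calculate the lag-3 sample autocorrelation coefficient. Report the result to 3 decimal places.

Mean z̄ = (59.7 + 65.1 + 62.6 + 71.4 + 71.1 + 71.5 + 71.3 + 68.7)/8 = 67.6750
Numerator Σ_{t=1}^{5}(z_t−z̄)(z_{t+3}−z̄) = -40.9244
Denominator Σ(z_t−z̄)² = 150.4150
r_3 = -40.9244 / 150.4150 = -0.272

-0.272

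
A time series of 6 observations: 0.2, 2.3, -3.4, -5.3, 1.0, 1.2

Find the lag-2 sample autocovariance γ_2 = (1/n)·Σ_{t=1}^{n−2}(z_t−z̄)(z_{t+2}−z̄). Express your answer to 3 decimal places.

Mean z̄ = (0.2 + 2.3 − 3.4 − 5.3 + 1.0 + 1.2)/6 = -0.6667
Deviations: 0.8667, 2.9667, -2.7333, -4.6333, 1.6667, 1.8667
Σ_{t=1}^{4}(z_t−z̄)(z_{t+2}−z̄) = -29.3189
γ_2 = -29.3189 / 6 = -4.886

-4.886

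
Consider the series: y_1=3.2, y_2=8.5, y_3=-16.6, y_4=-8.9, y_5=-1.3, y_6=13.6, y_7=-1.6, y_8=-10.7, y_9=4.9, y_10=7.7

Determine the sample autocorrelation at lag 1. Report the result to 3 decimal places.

Mean ȳ = (3.2 + 8.5 − 16.6 − 8.9 − 1.3 + 13.6 − 1.6 − 10.7 + 4.9 + 7.7)/10 = -0.1200
Numerator Σ_{t=1}^{9}(y_t−ȳ)(y_{t+1}−ȳ) = 6.9236
Denominator Σ(y_t−ȳ)² = 824.1160
r_1 = 6.9236 / 824.1160 = 0.008

0.008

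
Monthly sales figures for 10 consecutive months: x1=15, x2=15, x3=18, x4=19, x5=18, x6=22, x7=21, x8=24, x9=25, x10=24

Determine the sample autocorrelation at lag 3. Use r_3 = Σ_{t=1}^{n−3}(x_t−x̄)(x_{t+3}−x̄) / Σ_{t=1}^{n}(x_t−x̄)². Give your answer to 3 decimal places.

Mean x̄ = (15 + 15 + 18 + 19 + 18 + 22 + 21 + 24 + 25 + 24)/10 = 20.1000
Numerator Σ_{t=1}^{7}(x_t−x̄)(x_{t+3}−x̄) = 15.9700
Denominator Σ(x_t−x̄)² = 120.9000
r_3 = 15.9700 / 120.9000 = 0.132

0.132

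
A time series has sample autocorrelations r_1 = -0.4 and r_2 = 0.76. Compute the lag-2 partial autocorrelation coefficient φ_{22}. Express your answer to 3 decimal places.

0.714

φ_{22} = (r_2 − r_1²) / (1 − r_1²)
r_1² = (-0.4)² = 0.16
Numerator = 0.76 − 0.1600 = 0.6000; denominator = 1 − 0.1600 = 0.8400
φ_{22} = 0.6000 / 0.8400 = 0.714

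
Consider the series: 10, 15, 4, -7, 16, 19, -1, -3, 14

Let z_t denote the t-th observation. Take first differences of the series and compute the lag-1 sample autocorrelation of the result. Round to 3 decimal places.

First differences Δz: 5, -11, -11, 23, 3, -20, -2, 17
Mean of differences = 0.5000
Numerator Σ(Δz_t−Δz̄)(Δz_{t+1}−Δz̄) = -163.2500
Denominator Σ(Δz_t−Δz̄)² = 1496.0000
r_1(Δz) = -163.2500 / 1496.0000 = -0.109

-0.109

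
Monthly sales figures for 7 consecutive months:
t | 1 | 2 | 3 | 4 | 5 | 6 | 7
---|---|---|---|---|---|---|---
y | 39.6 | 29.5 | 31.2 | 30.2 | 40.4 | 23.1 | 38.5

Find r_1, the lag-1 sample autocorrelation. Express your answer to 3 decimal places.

Mean ȳ = (39.6 + 29.5 + 31.2 + 30.2 + 40.4 + 23.1 + 38.5)/7 = 33.2143
Σ(y_t−ȳ)(y_{t+1}−ȳ) = (-23.7184) + (7.4816) + (6.0716) + (-21.6598) + (-72.6784) + (-53.4612) = -157.9645
Denominator Σ(y_t−ȳ)² = 249.5886
r_1 = -157.9645 / 249.5886 = -0.633

-0.633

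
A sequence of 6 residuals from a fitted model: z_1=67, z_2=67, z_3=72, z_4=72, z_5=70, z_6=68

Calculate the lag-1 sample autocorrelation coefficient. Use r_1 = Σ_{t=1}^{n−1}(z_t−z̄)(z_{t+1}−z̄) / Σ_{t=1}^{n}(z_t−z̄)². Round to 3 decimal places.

Mean z̄ = (67 + 67 + 72 + 72 + 70 + 68)/6 = 69.3333
Σ(z_t−z̄)(z_{t+1}−z̄) = (5.4444) + (-6.2222) + (7.1111) + (1.7778) + (-0.8889) = 7.2222
Denominator Σ(z_t−z̄)² = 27.3333
r_1 = 7.2222 / 27.3333 = 0.264

0.264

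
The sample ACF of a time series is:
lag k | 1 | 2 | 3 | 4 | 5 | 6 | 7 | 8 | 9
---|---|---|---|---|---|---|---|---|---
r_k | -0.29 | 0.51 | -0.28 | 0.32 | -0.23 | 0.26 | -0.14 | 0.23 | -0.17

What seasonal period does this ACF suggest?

2

The largest autocorrelation is r_2 = 0.51, with weaker echoes at lags 4 (0.32), 6 (0.26) and 8 (0.23); the remaining lags stay at or below -0.14.
The dominant spike at lag 2 indicates a seasonal period of 2.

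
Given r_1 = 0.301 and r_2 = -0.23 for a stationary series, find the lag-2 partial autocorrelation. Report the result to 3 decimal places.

φ_{22} = (r_2 − r_1²) / (1 − r_1²)
r_1² = (0.301)² = 0.090601
Numerator = -0.23 − 0.0906 = -0.3206; denominator = 1 − 0.0906 = 0.9094
φ_{22} = -0.3206 / 0.9094 = -0.353

-0.353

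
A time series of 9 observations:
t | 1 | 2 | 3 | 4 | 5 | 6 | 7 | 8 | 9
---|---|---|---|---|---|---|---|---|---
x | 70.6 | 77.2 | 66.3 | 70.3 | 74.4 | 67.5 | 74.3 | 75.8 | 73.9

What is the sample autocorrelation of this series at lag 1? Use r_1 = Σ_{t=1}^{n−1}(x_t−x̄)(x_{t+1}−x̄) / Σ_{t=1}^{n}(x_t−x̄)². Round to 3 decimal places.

-0.327

Mean x̄ = (70.6 + 77.2 + 66.3 + 70.3 + 74.4 + 67.5 + 74.3 + 75.8 + 73.9)/9 = 72.2556
Numerator Σ_{t=1}^{8}(x_t−x̄)(x_{t+1}−x̄) = -37.0253
Denominator Σ(x_t−x̄)² = 113.1422
r_1 = -37.0253 / 113.1422 = -0.327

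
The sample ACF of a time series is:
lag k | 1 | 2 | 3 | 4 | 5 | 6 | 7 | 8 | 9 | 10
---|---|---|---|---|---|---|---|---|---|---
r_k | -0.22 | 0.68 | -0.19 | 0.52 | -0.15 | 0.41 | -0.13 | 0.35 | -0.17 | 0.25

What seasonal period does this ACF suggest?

The largest autocorrelation is r_2 = 0.68, with weaker echoes at lags 4 (0.52), 6 (0.41), 8 (0.35) and 10 (0.25); the remaining lags stay at or below -0.13.
The dominant spike at lag 2 indicates a seasonal period of 2.

2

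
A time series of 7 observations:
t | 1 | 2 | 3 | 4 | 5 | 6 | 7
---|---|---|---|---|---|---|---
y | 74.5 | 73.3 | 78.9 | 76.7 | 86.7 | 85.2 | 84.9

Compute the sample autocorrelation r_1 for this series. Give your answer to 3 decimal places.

0.470

Mean ȳ = (74.5 + 73.3 + 78.9 + 76.7 + 86.7 + 85.2 + 84.9)/7 = 80.0286
Deviations from mean: -5.5286, -6.7286, -1.1286, -3.3286, 6.6714, 5.1714, 4.8714
Σ(y_t−ȳ)(y_{t+1}−ȳ) = (37.1994) + (7.5937) + (3.7565) + (-22.2063) + (34.5008) + (25.1922) = 86.0363
Denominator Σ(y_t−ȳ)² = 183.1743
r_1 = 86.0363 / 183.1743 = 0.470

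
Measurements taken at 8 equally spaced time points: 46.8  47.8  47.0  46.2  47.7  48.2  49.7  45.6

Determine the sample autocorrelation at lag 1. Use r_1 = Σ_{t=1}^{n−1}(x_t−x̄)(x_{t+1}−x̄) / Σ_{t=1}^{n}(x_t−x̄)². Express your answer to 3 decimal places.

-0.201

Mean x̄ = (46.8 + 47.8 + 47.0 + 46.2 + 47.7 + 48.2 + 49.7 + 45.6)/8 = 47.3750
Σ(x_t−x̄)(x_{t+1}−x̄) = (-0.2444) + (-0.1594) + (0.4406) + (-0.3819) + (0.2681) + (1.9181) + (-4.1269) = -2.2856
Denominator Σ(x_t−x̄)² = 11.3750
r_1 = -2.2856 / 11.3750 = -0.201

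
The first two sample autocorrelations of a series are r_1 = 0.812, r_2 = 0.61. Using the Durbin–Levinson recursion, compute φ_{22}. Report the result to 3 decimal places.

-0.145

φ_{22} = (r_2 − r_1²) / (1 − r_1²)
r_1² = (0.812)² = 0.659344
Numerator = 0.61 − 0.6593 = -0.0493; denominator = 1 − 0.6593 = 0.3407
φ_{22} = -0.0493 / 0.3407 = -0.145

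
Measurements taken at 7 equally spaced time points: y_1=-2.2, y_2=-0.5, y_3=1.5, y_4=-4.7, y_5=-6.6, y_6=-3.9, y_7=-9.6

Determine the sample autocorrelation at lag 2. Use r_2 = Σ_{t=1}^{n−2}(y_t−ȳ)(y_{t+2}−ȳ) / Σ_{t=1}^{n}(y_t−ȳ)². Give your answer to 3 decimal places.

Mean ȳ = (-2.2 − 0.5 + 1.5 − 4.7 − 6.6 − 3.9 − 9.6)/7 = -3.7143
Deviations from mean: 1.5143, 3.2143, 5.2143, -0.9857, -2.8857, -0.1857, -5.8857
Σ(y_t−ȳ)(y_{t+2}−ȳ) = (7.8959) + (-3.1684) + (-15.0469) + (0.1831) + (16.9845) = 6.8482
Denominator Σ(y_t−ȳ)² = 83.7886
r_2 = 6.8482 / 83.7886 = 0.082

0.082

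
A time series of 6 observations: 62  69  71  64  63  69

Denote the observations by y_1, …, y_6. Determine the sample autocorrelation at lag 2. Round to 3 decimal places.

Mean ȳ = (62 + 69 + 71 + 64 + 63 + 69)/6 = 66.3333
Numerator Σ_{t=1}^{4}(y_t−ȳ)(y_{t+2}−ȳ) = -48.2222
Denominator Σ(y_t−ȳ)² = 71.3333
r_2 = -48.2222 / 71.3333 = -0.676

-0.676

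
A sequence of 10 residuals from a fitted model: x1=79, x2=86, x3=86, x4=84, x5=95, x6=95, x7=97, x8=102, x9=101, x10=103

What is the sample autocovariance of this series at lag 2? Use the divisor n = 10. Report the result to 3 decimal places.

27.712

Mean x̄ = (79 + 86 + 86 + 84 + 95 + 95 + 97 + 102 + 101 + 103)/10 = 92.8000
Σ_{t=1}^{8}(x_t−x̄)(x_{t+2}−x̄) = 277.1200
γ_2 = 277.1200 / 10 = 27.712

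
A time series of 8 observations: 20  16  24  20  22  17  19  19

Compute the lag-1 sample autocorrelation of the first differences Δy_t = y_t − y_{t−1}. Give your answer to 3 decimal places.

First differences Δy: -4, 8, -4, 2, -5, 2, 0
Mean of differences = -0.1429
Numerator Σ(Δy_t−Δȳ)(Δy_{t+1}−Δȳ) = -91.5918
Denominator Σ(Δy_t−Δȳ)² = 128.8571
r_1(Δy) = -91.5918 / 128.8571 = -0.711

-0.711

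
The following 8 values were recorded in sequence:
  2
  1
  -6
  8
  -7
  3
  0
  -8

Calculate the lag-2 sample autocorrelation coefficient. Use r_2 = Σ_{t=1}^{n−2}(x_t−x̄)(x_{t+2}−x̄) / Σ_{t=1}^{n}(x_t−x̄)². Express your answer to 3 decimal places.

0.157

Mean x̄ = (2 + 1 − 6 + 8 − 7 + 3 + 0 − 8)/8 = -0.8750
Deviations from mean: 2.8750, 1.8750, -5.1250, 8.8750, -6.1250, 3.8750, 0.8750, -7.1250
Σ(x_t−x̄)(x_{t+2}−x̄) = (-14.7344) + (16.6406) + (31.3906) + (34.3906) + (-5.3594) + (-27.6094) = 34.7188
Denominator Σ(x_t−x̄)² = 220.8750
r_2 = 34.7188 / 220.8750 = 0.157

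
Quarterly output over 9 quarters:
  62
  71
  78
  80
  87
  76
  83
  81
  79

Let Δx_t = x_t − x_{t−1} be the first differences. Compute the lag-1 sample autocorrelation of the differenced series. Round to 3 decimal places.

-0.304

First differences Δx: 9, 7, 2, 7, -11, 7, -2, -2
Mean of differences = 2.1250
Numerator Σ(Δx_t−Δx̄)(Δx_{t+1}−Δx̄) = -98.7656
Denominator Σ(Δx_t−Δx̄)² = 324.8750
r_1(Δx) = -98.7656 / 324.8750 = -0.304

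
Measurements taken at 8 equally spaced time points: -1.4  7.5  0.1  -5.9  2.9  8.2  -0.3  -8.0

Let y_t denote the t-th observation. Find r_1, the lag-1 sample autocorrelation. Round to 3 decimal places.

-0.038

Mean ȳ = (-1.4 + 7.5 + 0.1 − 5.9 + 2.9 + 8.2 − 0.3 − 8.0)/8 = 0.3875
Numerator Σ_{t=1}^{7}(y_t−ȳ)(y_{t+1}−ȳ) = -8.7239
Denominator Σ(y_t−ȳ)² = 231.5688
r_1 = -8.7239 / 231.5688 = -0.038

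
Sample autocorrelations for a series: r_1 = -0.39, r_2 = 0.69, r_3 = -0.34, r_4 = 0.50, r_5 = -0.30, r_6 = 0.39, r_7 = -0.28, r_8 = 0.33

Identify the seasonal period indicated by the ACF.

The largest autocorrelation is r_2 = 0.69, with weaker echoes at lags 4 (0.50), 6 (0.39) and 8 (0.33); the remaining lags stay at or below -0.28.
The dominant spike at lag 2 indicates a seasonal period of 2.

2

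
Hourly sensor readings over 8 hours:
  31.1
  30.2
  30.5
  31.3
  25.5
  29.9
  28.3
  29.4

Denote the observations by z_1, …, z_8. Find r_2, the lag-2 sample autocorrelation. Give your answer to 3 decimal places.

Mean z̄ = (31.1 + 30.2 + 30.5 + 31.3 + 25.5 + 29.9 + 28.3 + 29.4)/8 = 29.5250
Deviations from mean: 1.5750, 0.6750, 0.9750, 1.7750, -4.0250, 0.3750, -1.2250, -0.1250
Σ(z_t−z̄)(z_{t+2}−z̄) = (1.5356) + (1.1981) + (-3.9244) + (0.6656) + (4.9306) + (-0.0469) = 4.3588
Denominator Σ(z_t−z̄)² = 24.8950
r_2 = 4.3588 / 24.8950 = 0.175

0.175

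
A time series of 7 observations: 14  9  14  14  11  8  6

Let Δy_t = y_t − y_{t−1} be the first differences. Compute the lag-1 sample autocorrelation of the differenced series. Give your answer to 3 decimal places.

-0.214

First differences Δy: -5, 5, 0, -3, -3, -2
Mean of differences = -1.3333
Numerator Σ(Δy_t−Δȳ)(Δy_{t+1}−Δȳ) = -13.1111
Denominator Σ(Δy_t−Δȳ)² = 61.3333
r_1(Δy) = -13.1111 / 61.3333 = -0.214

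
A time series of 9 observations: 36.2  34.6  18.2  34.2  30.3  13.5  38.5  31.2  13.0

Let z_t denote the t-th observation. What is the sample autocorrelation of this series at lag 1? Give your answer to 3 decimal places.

Mean z̄ = (36.2 + 34.6 + 18.2 + 34.2 + 30.3 + 13.5 + 38.5 + 31.2 + 13.0)/9 = 27.7444
Numerator Σ_{t=1}^{8}(z_t−z̄)(z_{t+1}−z̄) = -255.9753
Denominator Σ(z_t−z̄)² = 805.7222
r_1 = -255.9753 / 805.7222 = -0.318

-0.318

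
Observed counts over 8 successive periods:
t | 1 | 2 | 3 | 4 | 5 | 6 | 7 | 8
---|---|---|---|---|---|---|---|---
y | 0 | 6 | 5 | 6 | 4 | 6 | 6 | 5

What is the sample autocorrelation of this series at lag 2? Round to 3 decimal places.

Mean ȳ = (0 + 6 + 5 + 6 + 4 + 6 + 6 + 5)/8 = 4.7500
Deviations from mean: -4.7500, 1.2500, 0.2500, 1.2500, -0.7500, 1.2500, 1.2500, 0.2500
Numerator Σ_{t=1}^{6}(y_t−ȳ)(y_{t+2}−ȳ) = 1.1250
Denominator Σ(y_t−ȳ)² = 29.5000
r_2 = 1.1250 / 29.5000 = 0.038

0.038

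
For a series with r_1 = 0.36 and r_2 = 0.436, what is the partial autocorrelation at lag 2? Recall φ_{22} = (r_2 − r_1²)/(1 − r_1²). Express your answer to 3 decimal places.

φ_{22} = (r_2 − r_1²) / (1 − r_1²)
r_1² = (0.36)² = 0.1296
Numerator = 0.436 − 0.1296 = 0.3064; denominator = 1 − 0.1296 = 0.8704
φ_{22} = 0.3064 / 0.8704 = 0.352

0.352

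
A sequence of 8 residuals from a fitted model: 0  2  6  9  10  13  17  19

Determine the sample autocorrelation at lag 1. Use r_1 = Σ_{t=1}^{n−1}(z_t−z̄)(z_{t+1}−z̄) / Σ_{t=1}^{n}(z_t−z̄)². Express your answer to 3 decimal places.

0.623

Mean z̄ = (0 + 2 + 6 + 9 + 10 + 13 + 17 + 19)/8 = 9.5000
Deviations from mean: -9.5000, -7.5000, -3.5000, -0.5000, 0.5000, 3.5000, 7.5000, 9.5000
Σ(z_t−z̄)(z_{t+1}−z̄) = (71.2500) + (26.2500) + (1.7500) + (-0.2500) + (1.7500) + (26.2500) + (71.2500) = 198.2500
Denominator Σ(z_t−z̄)² = 318.0000
r_1 = 198.2500 / 318.0000 = 0.623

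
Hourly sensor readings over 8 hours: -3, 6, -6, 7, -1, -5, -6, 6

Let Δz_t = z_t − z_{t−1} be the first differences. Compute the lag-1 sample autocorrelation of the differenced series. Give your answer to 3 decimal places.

First differences Δz: 9, -12, 13, -8, -4, -1, 12
Mean of differences = 1.2857
Numerator Σ(Δz_t−Δz̄)(Δz_{t+1}−Δz̄) = -330.2245
Denominator Σ(Δz_t−Δz̄)² = 607.4286
r_1(Δz) = -330.2245 / 607.4286 = -0.544

-0.544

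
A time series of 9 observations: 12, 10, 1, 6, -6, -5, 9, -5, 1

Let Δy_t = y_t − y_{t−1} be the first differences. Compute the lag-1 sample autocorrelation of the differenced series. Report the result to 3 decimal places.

-0.580

First differences Δy: -2, -9, 5, -12, 1, 14, -14, 6
Mean of differences = -1.3750
Numerator Σ(Δy_t−Δȳ)(Δy_{t+1}−Δȳ) = -387.5156
Denominator Σ(Δy_t−Δȳ)² = 667.8750
r_1(Δy) = -387.5156 / 667.8750 = -0.580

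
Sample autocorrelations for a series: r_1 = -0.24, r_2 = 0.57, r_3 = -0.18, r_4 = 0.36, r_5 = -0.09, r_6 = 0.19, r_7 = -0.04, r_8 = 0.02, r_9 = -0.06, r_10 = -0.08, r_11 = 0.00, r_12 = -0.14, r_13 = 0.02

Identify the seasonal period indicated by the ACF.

2

The largest autocorrelation is r_2 = 0.57, with weaker echoes at lags 4 (0.36) and 6 (0.19); the remaining lags stay at or below 0.02.
The dominant spike at lag 2 indicates a seasonal period of 2.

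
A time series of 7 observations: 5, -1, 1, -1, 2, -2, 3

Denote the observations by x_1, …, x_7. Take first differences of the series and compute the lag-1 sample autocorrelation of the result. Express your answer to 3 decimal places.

First differences Δx: -6, 2, -2, 3, -4, 5
Mean of differences = -0.3333
Numerator Σ(Δx_t−Δx̄)(Δx_{t+1}−Δx̄) = -54.4444
Denominator Σ(Δx_t−Δx̄)² = 93.3333
r_1(Δx) = -54.4444 / 93.3333 = -0.583

-0.583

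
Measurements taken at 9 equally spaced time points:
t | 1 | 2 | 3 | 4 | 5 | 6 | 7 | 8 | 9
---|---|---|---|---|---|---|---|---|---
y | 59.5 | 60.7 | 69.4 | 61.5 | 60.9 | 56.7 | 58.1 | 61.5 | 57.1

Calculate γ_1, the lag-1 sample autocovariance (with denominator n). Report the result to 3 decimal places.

Mean ȳ = (59.5 + 60.7 + 69.4 + 61.5 + 60.9 + 56.7 + 58.1 + 61.5 + 57.1)/9 = 60.6000
Σ_{t=1}^{8}(y_t−ȳ)(y_{t+1}−ȳ) = 12.1400
γ_1 = 12.1400 / 9 = 1.349

1.349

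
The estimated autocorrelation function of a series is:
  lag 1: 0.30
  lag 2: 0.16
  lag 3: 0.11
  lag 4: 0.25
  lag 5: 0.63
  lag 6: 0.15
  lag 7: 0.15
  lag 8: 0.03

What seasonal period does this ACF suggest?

5

The largest autocorrelation is r_5 = 0.63; the remaining lags stay at or below 0.30. The elevated value at lag 1 (0.30), dropping to 0.16 at lag 2, reflects decaying short-term dependence rather than seasonality.
The dominant spike at lag 5 indicates a seasonal period of 5.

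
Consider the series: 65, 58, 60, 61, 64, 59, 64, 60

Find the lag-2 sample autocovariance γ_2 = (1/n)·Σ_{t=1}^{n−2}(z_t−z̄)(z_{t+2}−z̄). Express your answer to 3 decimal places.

Mean z̄ = (65 + 58 + 60 + 61 + 64 + 59 + 64 + 60)/8 = 61.3750
Σ_{t=1}^{6}(z_t−z̄)(z_{t+2}−z̄) = 3.7188
γ_2 = 3.7188 / 8 = 0.465

0.465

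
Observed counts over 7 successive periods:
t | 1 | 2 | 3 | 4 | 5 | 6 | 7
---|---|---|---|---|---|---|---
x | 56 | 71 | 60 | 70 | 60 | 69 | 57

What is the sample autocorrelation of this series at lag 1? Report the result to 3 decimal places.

Mean x̄ = (56 + 71 + 60 + 70 + 60 + 69 + 57)/7 = 63.2857
Deviations from mean: -7.2857, 7.7143, -3.2857, 6.7143, -3.2857, 5.7143, -6.2857
Numerator Σ_{t=1}^{6}(x_t−x̄)(x_{t+1}−x̄) = -180.3673
Denominator Σ(x_t−x̄)² = 251.4286
r_1 = -180.3673 / 251.4286 = -0.717

-0.717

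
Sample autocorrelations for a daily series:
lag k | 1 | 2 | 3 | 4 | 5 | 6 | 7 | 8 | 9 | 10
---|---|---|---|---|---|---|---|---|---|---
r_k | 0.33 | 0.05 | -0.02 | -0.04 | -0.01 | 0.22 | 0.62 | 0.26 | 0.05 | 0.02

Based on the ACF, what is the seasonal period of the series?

The largest autocorrelation is r_7 = 0.62; the remaining lags stay at or below 0.33. The elevated value at lag 1 (0.33), dropping to 0.05 at lag 2, reflects decaying short-term dependence rather than seasonality.
The dominant spike at lag 7 indicates a seasonal period of 7.

7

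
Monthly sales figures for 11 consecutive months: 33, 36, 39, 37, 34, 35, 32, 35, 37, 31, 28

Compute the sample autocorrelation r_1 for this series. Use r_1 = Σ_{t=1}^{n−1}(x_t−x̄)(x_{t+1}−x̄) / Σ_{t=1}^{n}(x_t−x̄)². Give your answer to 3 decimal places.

0.287

Mean x̄ = (33 + 36 + 39 + 37 + 34 + 35 + 32 + 35 + 37 + 31 + 28)/11 = 34.2727
Numerator Σ_{t=1}^{10}(x_t−x̄)(x_{t+1}−x̄) = 28.1983
Denominator Σ(x_t−x̄)² = 98.1818
r_1 = 28.1983 / 98.1818 = 0.287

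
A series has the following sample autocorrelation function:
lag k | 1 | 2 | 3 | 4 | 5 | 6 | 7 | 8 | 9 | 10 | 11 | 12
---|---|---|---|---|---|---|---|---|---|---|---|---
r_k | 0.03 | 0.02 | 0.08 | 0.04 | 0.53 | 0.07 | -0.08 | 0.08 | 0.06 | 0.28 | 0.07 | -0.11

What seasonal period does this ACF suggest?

5

The largest autocorrelation is r_5 = 0.53, with a weaker echo at lag 10 (0.28); the remaining lags stay at or below 0.08.
The dominant spike at lag 5 indicates a seasonal period of 5.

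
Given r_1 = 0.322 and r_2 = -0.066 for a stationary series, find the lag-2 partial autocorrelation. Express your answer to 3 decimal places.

φ_{22} = (r_2 − r_1²) / (1 − r_1²)
r_1² = (0.322)² = 0.103684
Numerator = -0.066 − 0.1037 = -0.1697; denominator = 1 − 0.1037 = 0.8963
φ_{22} = -0.1697 / 0.8963 = -0.189

-0.189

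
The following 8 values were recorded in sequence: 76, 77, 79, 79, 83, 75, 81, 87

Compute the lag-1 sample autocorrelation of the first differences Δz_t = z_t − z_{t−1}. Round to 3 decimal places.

First differences Δz: 1, 2, 0, 4, -8, 6, 6
Mean of differences = 1.5714
Numerator Σ(Δz_t−Δz̄)(Δz_{t+1}−Δz̄) = -50.7551
Denominator Σ(Δz_t−Δz̄)² = 139.7143
r_1(Δz) = -50.7551 / 139.7143 = -0.363

-0.363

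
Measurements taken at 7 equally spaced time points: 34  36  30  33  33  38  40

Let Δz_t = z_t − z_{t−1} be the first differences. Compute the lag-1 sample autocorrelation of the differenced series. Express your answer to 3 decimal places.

First differences Δz: 2, -6, 3, 0, 5, 2
Mean of differences = 1.0000
Numerator Σ(Δz_t−Δz̄)(Δz_{t+1}−Δz̄) = -23.0000
Denominator Σ(Δz_t−Δz̄)² = 72.0000
r_1(Δz) = -23.0000 / 72.0000 = -0.319

-0.319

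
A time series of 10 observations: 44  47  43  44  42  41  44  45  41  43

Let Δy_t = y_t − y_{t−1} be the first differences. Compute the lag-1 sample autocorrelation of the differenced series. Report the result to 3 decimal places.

First differences Δy: 3, -4, 1, -2, -1, 3, 1, -4, 2
Mean of differences = -0.1111
Numerator Σ(Δy_t−Δȳ)(Δy_{t+1}−Δȳ) = -28.6790
Denominator Σ(Δy_t−Δȳ)² = 60.8889
r_1(Δy) = -28.6790 / 60.8889 = -0.471

-0.471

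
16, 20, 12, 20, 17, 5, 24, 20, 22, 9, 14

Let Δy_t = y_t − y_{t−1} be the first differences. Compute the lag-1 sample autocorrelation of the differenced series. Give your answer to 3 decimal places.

First differences Δy: 4, -8, 8, -3, -12, 19, -4, 2, -13, 5
Mean of differences = -0.2000
Numerator Σ(Δy_t−Δȳ)(Δy_{t+1}−Δȳ) = -489.2400
Denominator Σ(Δy_t−Δȳ)² = 871.6000
r_1(Δy) = -489.2400 / 871.6000 = -0.561

-0.561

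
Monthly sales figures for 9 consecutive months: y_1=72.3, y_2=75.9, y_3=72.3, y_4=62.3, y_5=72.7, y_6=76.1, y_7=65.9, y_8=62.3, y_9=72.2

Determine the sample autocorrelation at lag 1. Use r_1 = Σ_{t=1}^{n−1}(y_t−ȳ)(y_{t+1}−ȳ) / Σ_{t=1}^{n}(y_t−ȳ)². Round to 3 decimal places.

-0.021

Mean ȳ = (72.3 + 75.9 + 72.3 + 62.3 + 72.7 + 76.1 + 65.9 + 62.3 + 72.2)/9 = 70.2222
Numerator Σ_{t=1}^{8}(y_t−ȳ)(y_{t+1}−ȳ) = -4.7638
Denominator Σ(y_t−ȳ)² = 229.6756
r_1 = -4.7638 / 229.6756 = -0.021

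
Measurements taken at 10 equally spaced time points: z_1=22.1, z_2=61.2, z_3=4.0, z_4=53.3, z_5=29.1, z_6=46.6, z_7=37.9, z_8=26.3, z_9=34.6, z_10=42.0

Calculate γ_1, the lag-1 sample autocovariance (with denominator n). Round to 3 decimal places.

Mean z̄ = (22.1 + 61.2 + 4.0 + 53.3 + 29.1 + 46.6 + 37.9 + 26.3 + 34.6 + 42.0)/10 = 35.7100
Σ_{t=1}^{9}(z_t−z̄)(z_{t+1}−z̄) = -1894.5341
γ_1 = -1894.5341 / 10 = -189.453

-189.453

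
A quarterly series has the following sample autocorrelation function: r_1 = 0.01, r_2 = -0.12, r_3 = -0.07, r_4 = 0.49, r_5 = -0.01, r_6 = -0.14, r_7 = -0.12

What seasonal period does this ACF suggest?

The largest autocorrelation is r_4 = 0.49; the remaining lags stay at or below 0.01.
The dominant spike at lag 4 indicates a seasonal period of 4.

4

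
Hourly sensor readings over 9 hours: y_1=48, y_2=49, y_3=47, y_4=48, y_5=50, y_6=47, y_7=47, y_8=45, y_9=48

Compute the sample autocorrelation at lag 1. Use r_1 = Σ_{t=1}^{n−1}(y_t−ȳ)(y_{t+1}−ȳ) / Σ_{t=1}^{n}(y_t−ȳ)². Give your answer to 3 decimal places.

-0.007

Mean ȳ = (48 + 49 + 47 + 48 + 50 + 47 + 47 + 45 + 48)/9 = 47.6667
Numerator Σ_{t=1}^{8}(y_t−ȳ)(y_{t+1}−ȳ) = -0.1111
Denominator Σ(y_t−ȳ)² = 16.0000
r_1 = -0.1111 / 16.0000 = -0.007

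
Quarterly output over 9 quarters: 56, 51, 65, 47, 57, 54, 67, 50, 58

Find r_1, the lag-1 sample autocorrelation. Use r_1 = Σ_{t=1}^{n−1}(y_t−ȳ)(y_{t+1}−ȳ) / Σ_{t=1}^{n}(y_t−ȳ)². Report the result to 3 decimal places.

Mean ȳ = (56 + 51 + 65 + 47 + 57 + 54 + 67 + 50 + 58)/9 = 56.1111
Numerator Σ_{t=1}^{8}(y_t−ȳ)(y_{t+1}−ȳ) = -236.9012
Denominator Σ(y_t−ȳ)² = 352.8889
r_1 = -236.9012 / 352.8889 = -0.671

-0.671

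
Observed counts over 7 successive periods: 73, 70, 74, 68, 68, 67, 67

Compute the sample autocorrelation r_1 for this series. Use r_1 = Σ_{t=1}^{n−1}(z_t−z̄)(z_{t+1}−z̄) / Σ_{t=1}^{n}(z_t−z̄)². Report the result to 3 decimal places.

Mean z̄ = (73 + 70 + 74 + 68 + 68 + 67 + 67)/7 = 69.5714
Deviations from mean: 3.4286, 0.4286, 4.4286, -1.5714, -1.5714, -2.5714, -2.5714
Numerator Σ_{t=1}^{6}(z_t−z̄)(z_{t+1}−z̄) = 9.5306
Denominator Σ(z_t−z̄)² = 49.7143
r_1 = 9.5306 / 49.7143 = 0.192

0.192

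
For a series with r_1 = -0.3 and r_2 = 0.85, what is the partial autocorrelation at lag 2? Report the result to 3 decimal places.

0.835

φ_{22} = (r_2 − r_1²) / (1 − r_1²)
r_1² = (-0.3)² = 0.09
Numerator = 0.85 − 0.0900 = 0.7600; denominator = 1 − 0.0900 = 0.9100
φ_{22} = 0.7600 / 0.9100 = 0.835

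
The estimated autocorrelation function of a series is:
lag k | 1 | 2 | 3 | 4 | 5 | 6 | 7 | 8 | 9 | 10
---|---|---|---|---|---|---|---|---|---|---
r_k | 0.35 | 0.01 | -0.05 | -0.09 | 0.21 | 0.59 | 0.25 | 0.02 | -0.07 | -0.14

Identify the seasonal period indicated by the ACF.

The largest autocorrelation is r_6 = 0.59; the remaining lags stay at or below 0.35. The elevated value at lag 1 (0.35), dropping to 0.01 at lag 2, reflects decaying short-term dependence rather than seasonality.
The dominant spike at lag 6 indicates a seasonal period of 6.

6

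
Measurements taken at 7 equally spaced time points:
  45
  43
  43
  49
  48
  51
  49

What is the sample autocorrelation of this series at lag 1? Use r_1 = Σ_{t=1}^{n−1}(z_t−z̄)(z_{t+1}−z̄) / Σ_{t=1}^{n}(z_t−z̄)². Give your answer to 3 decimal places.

Mean z̄ = (45 + 43 + 43 + 49 + 48 + 51 + 49)/7 = 46.8571
Deviations from mean: -1.8571, -3.8571, -3.8571, 2.1429, 1.1429, 4.1429, 2.1429
Numerator Σ_{t=1}^{6}(z_t−z̄)(z_{t+1}−z̄) = 29.8367
Denominator Σ(z_t−z̄)² = 60.8571
r_1 = 29.8367 / 60.8571 = 0.490

0.490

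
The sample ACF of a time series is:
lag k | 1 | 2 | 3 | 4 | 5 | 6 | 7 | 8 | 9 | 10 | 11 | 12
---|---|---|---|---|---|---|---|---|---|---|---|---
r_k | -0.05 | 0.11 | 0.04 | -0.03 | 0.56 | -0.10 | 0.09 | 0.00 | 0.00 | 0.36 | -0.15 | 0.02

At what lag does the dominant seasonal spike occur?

5

The largest autocorrelation is r_5 = 0.56, with a weaker echo at lag 10 (0.36); the remaining lags stay at or below 0.11.
The dominant spike at lag 5 indicates a seasonal period of 5.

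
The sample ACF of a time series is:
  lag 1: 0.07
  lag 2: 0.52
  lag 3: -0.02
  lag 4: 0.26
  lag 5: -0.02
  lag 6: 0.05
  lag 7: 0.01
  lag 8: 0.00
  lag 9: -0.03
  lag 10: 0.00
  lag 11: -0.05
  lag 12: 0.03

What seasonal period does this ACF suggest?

2

The largest autocorrelation is r_2 = 0.52, with a weaker echo at lag 4 (0.26); the remaining lags stay at or below 0.07.
The dominant spike at lag 2 indicates a seasonal period of 2.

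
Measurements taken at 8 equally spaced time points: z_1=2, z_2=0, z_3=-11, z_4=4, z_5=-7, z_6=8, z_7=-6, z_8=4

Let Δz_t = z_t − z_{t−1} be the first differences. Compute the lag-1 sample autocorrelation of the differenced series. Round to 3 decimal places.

First differences Δz: -2, -11, 15, -11, 15, -14, 10
Mean of differences = 0.2857
Numerator Σ(Δz_t−Δz̄)(Δz_{t+1}−Δz̄) = -821.3673
Denominator Σ(Δz_t−Δz̄)² = 991.4286
r_1(Δz) = -821.3673 / 991.4286 = -0.828

-0.828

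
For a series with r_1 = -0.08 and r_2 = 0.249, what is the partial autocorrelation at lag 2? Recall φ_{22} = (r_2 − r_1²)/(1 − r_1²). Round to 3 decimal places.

0.244

φ_{22} = (r_2 − r_1²) / (1 − r_1²)
r_1² = (-0.08)² = 0.0064
Numerator = 0.249 − 0.0064 = 0.2426; denominator = 1 − 0.0064 = 0.9936
φ_{22} = 0.2426 / 0.9936 = 0.244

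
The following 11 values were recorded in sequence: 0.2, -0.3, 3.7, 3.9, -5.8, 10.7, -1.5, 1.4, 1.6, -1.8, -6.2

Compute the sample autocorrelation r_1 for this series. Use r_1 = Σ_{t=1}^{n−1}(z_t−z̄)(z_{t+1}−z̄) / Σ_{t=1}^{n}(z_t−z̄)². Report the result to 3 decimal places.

-0.385

Mean z̄ = (0.2 − 0.3 + 3.7 + 3.9 − 5.8 + 10.7 − 1.5 + 1.4 + 1.6 − 1.8 − 6.2)/11 = 0.5364
Numerator Σ_{t=1}^{10}(z_t−z̄)(z_{t+1}−z̄) = -85.7204
Denominator Σ(z_t−z̄)² = 222.4455
r_1 = -85.7204 / 222.4455 = -0.385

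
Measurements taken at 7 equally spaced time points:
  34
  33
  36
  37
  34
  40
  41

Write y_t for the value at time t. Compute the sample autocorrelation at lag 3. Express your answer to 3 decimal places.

Mean ȳ = (34 + 33 + 36 + 37 + 34 + 40 + 41)/7 = 36.4286
Σ(y_t−ȳ)(y_{t+3}−ȳ) = (-1.3878) + (8.3265) + (-1.5306) + (2.6122) = 8.0204
Denominator Σ(y_t−ȳ)² = 57.7143
r_3 = 8.0204 / 57.7143 = 0.139

0.139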